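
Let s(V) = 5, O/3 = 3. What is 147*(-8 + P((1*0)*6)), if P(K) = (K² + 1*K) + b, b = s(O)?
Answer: -441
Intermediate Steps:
O = 9 (O = 3*3 = 9)
b = 5
P(K) = 5 + K + K² (P(K) = (K² + 1*K) + 5 = (K² + K) + 5 = (K + K²) + 5 = 5 + K + K²)
147*(-8 + P((1*0)*6)) = 147*(-8 + (5 + (1*0)*6 + ((1*0)*6)²)) = 147*(-8 + (5 + 0*6 + (0*6)²)) = 147*(-8 + (5 + 0 + 0²)) = 147*(-8 + (5 + 0 + 0)) = 147*(-8 + 5) = 147*(-3) = -441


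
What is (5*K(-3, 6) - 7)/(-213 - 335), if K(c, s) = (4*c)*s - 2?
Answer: 377/548 ≈ 0.68796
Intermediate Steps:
K(c, s) = -2 + 4*c*s (K(c, s) = 4*c*s - 2 = -2 + 4*c*s)
(5*K(-3, 6) - 7)/(-213 - 335) = (5*(-2 + 4*(-3)*6) - 7)/(-213 - 335) = (5*(-2 - 72) - 7)/(-548) = -(5*(-74) - 7)/548 = -(-370 - 7)/548 = -1/548*(-377) = 377/548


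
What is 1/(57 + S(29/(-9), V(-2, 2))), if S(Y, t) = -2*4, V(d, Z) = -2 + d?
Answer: 1/49 ≈ 0.020408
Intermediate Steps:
S(Y, t) = -8
1/(57 + S(29/(-9), V(-2, 2))) = 1/(57 - 8) = 1/49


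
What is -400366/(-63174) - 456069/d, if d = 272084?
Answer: 40060739869/8594317308 ≈ 4.6613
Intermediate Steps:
-400366/(-63174) - 456069/d = -400366/(-63174) - 456069/272084 = -400366*(-1/63174) - 456069*1/272084 = 200183/31587 - 456069/272084 = 40060739869/8594317308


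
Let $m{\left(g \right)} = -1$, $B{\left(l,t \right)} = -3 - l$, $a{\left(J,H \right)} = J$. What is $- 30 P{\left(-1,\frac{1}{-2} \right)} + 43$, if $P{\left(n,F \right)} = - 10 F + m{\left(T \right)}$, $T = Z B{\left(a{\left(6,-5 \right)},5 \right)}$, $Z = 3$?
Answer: $-77$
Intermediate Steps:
$T = -27$ ($T = 3 \left(-3 - 6\right) = 3 \left(-9\right) = -27$)
$P{\left(n,F \right)} = -1 - 10 F$ ($P{\left(n,F \right)} = - 10 F - 1 = -1 - 10 F$)
$- 30 P{\left(-1,\frac{1}{-2} \right)} + 43 = - 30 \left(-1 - \frac{10}{-2}\right) + 43 = - 30 \left(-1 - -5\right) + 43 = - 30 \left(-1 + 5\right) + 43 = \left(-30\right) 4 + 43 = -120 + 43 = -77$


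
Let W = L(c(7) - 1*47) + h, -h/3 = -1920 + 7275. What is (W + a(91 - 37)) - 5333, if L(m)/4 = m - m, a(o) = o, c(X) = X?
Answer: -21344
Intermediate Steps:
L(m) = 0 (L(m) = 4*(m - m) = 4*0 = 0)
h = -16065 (h = -3*(-1920 + 7275) = -3*5355 = -16065)
W = -16065 (W = 0 - 16065 = -16065)
(W + a(91 - 37)) - 5333 = (-16065 + (91 - 37)) - 5333 = (-16065 + 54) - 5333 = -16011 - 5333 = -21344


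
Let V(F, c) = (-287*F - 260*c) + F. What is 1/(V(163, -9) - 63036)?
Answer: -1/107314 ≈ -9.3184e-6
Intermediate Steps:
V(F, c) = -286*F - 260*c
1/(V(163, -9) - 63036) = 1/((-286*163 - 260*(-9)) - 63036) = 1/((-46618 + 2340) - 63036) = 1/(-44278 - 63036) = 1/(-107314) = -1/107314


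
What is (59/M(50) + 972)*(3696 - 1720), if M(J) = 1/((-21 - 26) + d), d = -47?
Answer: -9038224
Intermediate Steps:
M(J) = -1/94 (M(J) = 1/((-21 - 26) - 47) = 1/(-47 - 47) = 1/(-94) = -1/94)
(59/M(50) + 972)*(3696 - 1720) = (59/(-1/94) + 972)*(3696 - 1720) = (59*(-94) + 972)*1976 = (-5546 + 972)*1976 = -4574*1976 = -9038224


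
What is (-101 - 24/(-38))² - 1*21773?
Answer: -4223404/361 ≈ -11699.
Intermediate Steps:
(-101 - 24/(-38))² - 1*21773 = (-101 - 24*(-1/38))² - 21773 = (-101 + 12/19)² - 21773 = (-1907/19)² - 21773 = 3636649/361 - 21773 = -4223404/361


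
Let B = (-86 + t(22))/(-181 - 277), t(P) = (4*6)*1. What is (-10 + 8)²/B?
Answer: 916/31 ≈ 29.548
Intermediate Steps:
t(P) = 24 (t(P) = 24*1 = 24)
B = 31/229 (B = (-86 + 24)/(-181 - 277) = -62/(-458) = -62*(-1/458) = 31/229 ≈ 0.13537)
(-10 + 8)²/B = (-10 + 8)²/(31/229) = (-2)²*(229/31) = 4*(229/31) = 916/31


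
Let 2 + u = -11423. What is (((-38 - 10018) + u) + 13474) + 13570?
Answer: 5563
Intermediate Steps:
u = -11425 (u = -2 - 11423 = -11425)
(((-38 - 10018) + u) + 13474) + 13570 = (((-38 - 10018) - 11425) + 13474) + 13570 = ((-10056 - 11425) + 13474) + 13570 = (-21481 + 13474) + 13570 = -8007 + 13570 = 5563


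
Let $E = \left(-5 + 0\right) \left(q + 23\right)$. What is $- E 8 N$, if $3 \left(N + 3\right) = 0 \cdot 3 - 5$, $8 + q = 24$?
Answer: $-7280$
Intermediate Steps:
$q = 16$ ($q = -8 + 24 = 16$)
$E = -195$ ($E = \left(-5 + 0\right) \left(16 + 23\right) = \left(-5\right) 39 = -195$)
$N = - \frac{14}{3}$ ($N = -3 + \frac{0 \cdot 3 - 5}{3} = -3 + \frac{0 - 5}{3} = -3 + \frac{1}{3} \left(-5\right) = -3 - \frac{5}{3} = - \frac{14}{3} \approx -4.6667$)
$- E 8 N = - \frac{\left(-195\right) 8 \left(-14\right)}{3} = - \frac{\left(-1560\right) \left(-14\right)}{3} = \left(-1\right) 7280 = -7280$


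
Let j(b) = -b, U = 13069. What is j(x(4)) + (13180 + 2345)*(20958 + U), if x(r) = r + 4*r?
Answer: 528269155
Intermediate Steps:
x(r) = 5*r
j(x(4)) + (13180 + 2345)*(20958 + U) = -5*4 + (13180 + 2345)*(20958 + 13069) = -1*20 + 15525*34027 = -20 + 528269175 = 528269155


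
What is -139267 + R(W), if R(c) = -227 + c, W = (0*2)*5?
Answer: -139494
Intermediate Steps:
W = 0 (W = 0*5 = 0)
-139267 + R(W) = -139267 + (-227 + 0) = -139267 - 227 = -139494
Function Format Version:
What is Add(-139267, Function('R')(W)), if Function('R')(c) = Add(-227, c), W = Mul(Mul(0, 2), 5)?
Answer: -139494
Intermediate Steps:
W = 0 (W = Mul(0, 5) = 0)
Add(-139267, Function('R')(W)) = Add(-139267, Add(-227, 0)) = Add(-139267, -227) = -139494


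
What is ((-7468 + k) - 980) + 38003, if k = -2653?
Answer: 26902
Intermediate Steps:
((-7468 + k) - 980) + 38003 = ((-7468 - 2653) - 980) + 38003 = (-10121 - 980) + 38003 = -11101 + 38003 = 26902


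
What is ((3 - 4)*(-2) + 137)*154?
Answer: 21406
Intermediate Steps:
((3 - 4)*(-2) + 137)*154 = (-1*(-2) + 137)*154 = (2 + 137)*154 = 139*154 = 21406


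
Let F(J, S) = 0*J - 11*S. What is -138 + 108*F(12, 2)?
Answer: -2514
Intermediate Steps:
F(J, S) = -11*S (F(J, S) = 0 - 11*S = -11*S)
-138 + 108*F(12, 2) = -138 + 108*(-11*2) = -138 + 108*(-22) = -138 - 2376 = -2514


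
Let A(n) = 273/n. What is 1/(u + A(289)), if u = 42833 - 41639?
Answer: 289/345339 ≈ 0.00083686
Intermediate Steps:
u = 1194
1/(u + A(289)) = 1/(1194 + 273/289) = 1/(345339/289) = 289/345339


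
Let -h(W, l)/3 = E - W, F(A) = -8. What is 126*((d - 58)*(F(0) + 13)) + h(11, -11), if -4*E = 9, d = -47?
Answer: -264441/4 ≈ -66110.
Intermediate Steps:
E = -9/4 (E = -1/4*9 = -9/4 ≈ -2.2500)
h(W, l) = 27/4 + 3*W (h(W, l) = -3*(-9/4 - W) = 27/4 + 3*W)
126*((d - 58)*(F(0) + 13)) + h(11, -11) = 126*((-47 - 58)*(-8 + 13)) + (27/4 + 3*11) = 126*(-105*5) + (27/4 + 33) = 126*(-525) + 159/4 = -66150 + 159/4 = -264441/4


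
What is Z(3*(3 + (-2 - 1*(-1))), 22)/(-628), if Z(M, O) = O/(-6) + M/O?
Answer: 28/5181 ≈ 0.0054044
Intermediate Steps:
Z(M, O) = -O/6 + M/O (Z(M, O) = O*(-1/6) + M/O = -O/6 + M/O)
Z(3*(3 + (-2 - 1*(-1))), 22)/(-628) = (-1/6*22 + (3*(3 + (-2 - 1*(-1))))/22)/(-628) = (-11/3 + (3*(3 + (-2 + 1)))*(1/22))*(-1/628) = (-11/3 + (3*(3 - 1))*(1/22))*(-1/628) = (-11/3 + (3*2)*(1/22))*(-1/628) = (-11/3 + 6*(1/22))*(-1/628) = (-11/3 + 3/11)*(-1/628) = -112/33*(-1/628) = 28/5181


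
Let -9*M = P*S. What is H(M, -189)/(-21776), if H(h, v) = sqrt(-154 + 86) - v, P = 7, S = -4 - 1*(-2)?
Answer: -189/21776 - I*sqrt(17)/10888 ≈ -0.0086793 - 0.00037868*I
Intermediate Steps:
S = -2 (S = -4 + 2 = -2)
M = 14/9 (M = -7*(-2)/9 = -1/9*(-14) = 14/9 ≈ 1.5556)
H(h, v) = -v + 2*I*sqrt(17) (H(h, v) = sqrt(-68) - v = 2*I*sqrt(17) - v = -v + 2*I*sqrt(17))
H(M, -189)/(-21776) = (-1*(-189) + 2*I*sqrt(17))/(-21776) = (189 + 2*I*sqrt(17))*(-1/21776) = -189/21776 - I*sqrt(17)/10888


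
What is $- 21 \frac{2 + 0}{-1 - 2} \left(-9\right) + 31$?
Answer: $-95$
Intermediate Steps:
$- 21 \frac{2 + 0}{-1 - 2} \left(-9\right) + 31 = - 21 \frac{2}{-3} \left(-9\right) + 31 = - 21 \cdot 2 \left(- \frac{1}{3}\right) \left(-9\right) + 31 = - 21 \left(\left(- \frac{2}{3}\right) \left(-9\right)\right) + 31 = \left(-21\right) 6 + 31 = -126 + 31 = -95$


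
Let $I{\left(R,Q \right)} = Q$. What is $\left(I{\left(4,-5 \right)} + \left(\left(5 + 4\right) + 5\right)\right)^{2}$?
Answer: $81$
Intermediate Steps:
$\left(I{\left(4,-5 \right)} + \left(\left(5 + 4\right) + 5\right)\right)^{2} = \left(-5 + \left(\left(5 + 4\right) + 5\right)\right)^{2} = \left(-5 + \left(9 + 5\right)\right)^{2} = \left(-5 + 14\right)^{2} = 9^{2} = 81$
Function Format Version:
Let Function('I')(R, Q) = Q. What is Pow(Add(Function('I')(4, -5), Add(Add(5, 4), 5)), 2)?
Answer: 81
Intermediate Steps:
Pow(Add(Function('I')(4, -5), Add(Add(5, 4), 5)), 2) = Pow(Add(-5, Add(Add(5, 4), 5)), 2) = Pow(Add(-5, Add(9, 5)), 2) = Pow(Add(-5, 14), 2) = Pow(9, 2) = 81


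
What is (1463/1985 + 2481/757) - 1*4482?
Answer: -6728822614/1502645 ≈ -4478.0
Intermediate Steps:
(1463/1985 + 2481/757) - 1*4482 = (1463*(1/1985) + 2481*(1/757)) - 4482 = (1463/1985 + 2481/757) - 4482 = 6032276/1502645 - 4482 = -6728822614/1502645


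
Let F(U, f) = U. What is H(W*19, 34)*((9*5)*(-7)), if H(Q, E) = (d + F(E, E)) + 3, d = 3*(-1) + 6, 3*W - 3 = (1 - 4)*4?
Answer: -12600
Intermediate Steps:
W = -3 (W = 1 + ((1 - 4)*4)/3 = 1 + (-3*4)/3 = 1 + (⅓)*(-12) = 1 - 4 = -3)
d = 3 (d = -3 + 6 = 3)
H(Q, E) = 6 + E (H(Q, E) = (3 + E) + 3 = 6 + E)
H(W*19, 34)*((9*5)*(-7)) = (6 + 34)*((9*5)*(-7)) = 40*(45*(-7)) = 40*(-315) = -12600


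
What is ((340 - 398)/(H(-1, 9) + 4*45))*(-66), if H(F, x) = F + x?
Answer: 957/47 ≈ 20.362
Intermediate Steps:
((340 - 398)/(H(-1, 9) + 4*45))*(-66) = ((340 - 398)/((-1 + 9) + 4*45))*(-66) = -58/(8 + 180)*(-66) = -58/188*(-66) = -58*1/188*(-66) = -29/94*(-66) = 957/47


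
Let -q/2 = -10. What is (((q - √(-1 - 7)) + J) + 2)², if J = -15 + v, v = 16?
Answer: 521 - 92*I*√2 ≈ 521.0 - 130.11*I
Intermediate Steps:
q = 20 (q = -2*(-10) = 20)
J = 1 (J = -15 + 16 = 1)
(((q - √(-1 - 7)) + J) + 2)² = (((20 - √(-1 - 7)) + 1) + 2)² = (((20 - √(-8)) + 1) + 2)² = (((20 - 2*I*√2) + 1) + 2)² = ((21 - 2*I*√2) + 2)² = (23 - 2*I*√2)²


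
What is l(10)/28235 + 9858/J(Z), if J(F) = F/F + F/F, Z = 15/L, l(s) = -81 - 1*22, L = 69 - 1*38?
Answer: 139170212/28235 ≈ 4929.0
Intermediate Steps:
L = 31 (L = 69 - 38 = 31)
l(s) = -103 (l(s) = -81 - 22 = -103)
Z = 15/31 ≈ 0.48387
J(F) = 2 (J(F) = 1 + 1 = 2)
l(10)/28235 + 9858/J(Z) = -103/28235 + 9858/2 = -103*1/28235 + 9858*(½) = -103/28235 + 4929 = 139170212/28235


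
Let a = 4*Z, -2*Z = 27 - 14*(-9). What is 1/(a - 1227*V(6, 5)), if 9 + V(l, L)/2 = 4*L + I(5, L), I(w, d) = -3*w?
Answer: 1/9510 ≈ 0.00010515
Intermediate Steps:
Z = -153/2 (Z = -(27 - 14*(-9))/2 = -(27 + 126)/2 = -½*153 = -153/2 ≈ -76.500)
V(l, L) = -48 + 8*L (V(l, L) = -18 + 2*(4*L - 3*5) = -18 + 2*(4*L - 15) = -18 + 2*(-15 + 4*L) = -18 + (-30 + 8*L) = -48 + 8*L)
a = -306 (a = 4*(-153/2) = -306)
1/(a - 1227*V(6, 5)) = 1/(-306 - 1227*(-48 + 8*5)) = 1/(-306 - 1227*(-48 + 40)) = 1/(-306 - 1227*(-8)) = 1/(-306 + 9816) = 1/9510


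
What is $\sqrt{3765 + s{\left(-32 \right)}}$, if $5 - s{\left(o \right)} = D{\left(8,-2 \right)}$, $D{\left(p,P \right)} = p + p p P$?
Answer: $\sqrt{3890} \approx 62.37$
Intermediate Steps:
$D{\left(p,P \right)} = p + P p^{2}$ ($D{\left(p,P \right)} = p + p^{2} P = p + P p^{2}$)
$s{\left(o \right)} = 125$ ($s{\left(o \right)} = 5 - 8 \left(1 - 16\right) = 5 - 8 \left(-15\right) = 5 - -120 = 5 + 120 = 125$)
$\sqrt{3765 + s{\left(-32 \right)}} = \sqrt{3765 + 125} = \sqrt{3890}$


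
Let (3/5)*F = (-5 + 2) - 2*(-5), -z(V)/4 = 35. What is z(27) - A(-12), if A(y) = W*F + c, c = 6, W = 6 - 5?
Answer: -473/3 ≈ -157.67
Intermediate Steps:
z(V) = -140 (z(V) = -4*35 = -140)
F = 35/3 (F = 5*((-5 + 2) - 2*(-5))/3 = 5*(-3 + 10)/3 = (5/3)*7 = 35/3 ≈ 11.667)
W = 1
A(y) = 53/3 (A(y) = 1*(35/3) + 6 = 35/3 + 6 = 53/3)
z(27) - A(-12) = -140 - 1*53/3 = -140 - 53/3 = -473/3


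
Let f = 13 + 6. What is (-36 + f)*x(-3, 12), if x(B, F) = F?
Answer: -204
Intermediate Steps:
f = 19
(-36 + f)*x(-3, 12) = (-36 + 19)*12 = -17*12 = -204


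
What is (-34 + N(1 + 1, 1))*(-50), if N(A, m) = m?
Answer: 1650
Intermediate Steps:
(-34 + N(1 + 1, 1))*(-50) = (-34 + 1)*(-50) = -33*(-50) = 1650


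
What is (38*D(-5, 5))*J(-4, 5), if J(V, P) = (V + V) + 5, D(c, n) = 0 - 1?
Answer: 114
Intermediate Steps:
D(c, n) = -1
J(V, P) = 5 + 2*V (J(V, P) = 2*V + 5 = 5 + 2*V)
(38*D(-5, 5))*J(-4, 5) = (38*(-1))*(5 + 2*(-4)) = -38*(5 - 8) = -38*(-3) = 114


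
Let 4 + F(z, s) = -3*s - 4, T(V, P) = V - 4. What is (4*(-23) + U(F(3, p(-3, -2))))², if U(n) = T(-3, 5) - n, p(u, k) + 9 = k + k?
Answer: 16900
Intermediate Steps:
T(V, P) = -4 + V
p(u, k) = -9 + 2*k (p(u, k) = -9 + (k + k) = -9 + 2*k)
F(z, s) = -8 - 3*s (F(z, s) = -4 + (-3*s - 4) = -4 + (-4 - 3*s) = -8 - 3*s)
U(n) = -7 - n (U(n) = (-4 - 3) - n = -7 - n)
(4*(-23) + U(F(3, p(-3, -2))))² = (4*(-23) + (-7 - (-8 - 3*(-9 + 2*(-2)))))² = (-92 + (-7 - (-8 - 3*(-9 - 4))))² = (-92 + (-7 - (-8 - 3*(-13))))² = (-92 + (-7 - (-8 + 39)))² = (-92 + (-7 - 1*31))² = (-92 + (-7 - 31))² = (-92 - 38)² = (-130)² = 16900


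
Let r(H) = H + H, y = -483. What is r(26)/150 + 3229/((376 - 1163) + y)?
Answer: -41831/19050 ≈ -2.1959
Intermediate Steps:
r(H) = 2*H
r(26)/150 + 3229/((376 - 1163) + y) = (2*26)/150 + 3229/((376 - 1163) - 483) = 52*(1/150) + 3229/(-787 - 483) = 26/75 + 3229/(-1270) = 26/75 + 3229*(-1/1270) = 26/75 - 3229/1270 = -41831/19050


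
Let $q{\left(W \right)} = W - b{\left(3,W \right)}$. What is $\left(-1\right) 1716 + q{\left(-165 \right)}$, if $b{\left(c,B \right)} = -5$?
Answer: $-1876$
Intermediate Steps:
$q{\left(W \right)} = 5 + W$ ($q{\left(W \right)} = W - -5 = W + 5 = 5 + W$)
$\left(-1\right) 1716 + q{\left(-165 \right)} = \left(-1\right) 1716 + \left(5 - 165\right) = -1716 - 160 = -1876$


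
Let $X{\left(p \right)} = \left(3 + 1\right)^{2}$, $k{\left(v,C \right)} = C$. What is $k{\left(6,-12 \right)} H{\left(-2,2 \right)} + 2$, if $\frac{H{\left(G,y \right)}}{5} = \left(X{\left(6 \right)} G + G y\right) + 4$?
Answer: $1922$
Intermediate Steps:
$X{\left(p \right)} = 16$ ($X{\left(p \right)} = 4^{2} = 16$)
$H{\left(G,y \right)} = 20 + 80 G + 5 G y$ ($H{\left(G,y \right)} = 5 \left(\left(16 G + G y\right) + 4\right) = 5 \left(4 + 16 G + G y\right) = 20 + 80 G + 5 G y$)
$k{\left(6,-12 \right)} H{\left(-2,2 \right)} + 2 = - 12 \left(20 + 80 \left(-2\right) + 5 \left(-2\right) 2\right) + 2 = - 12 \left(20 - 160 - 20\right) + 2 = \left(-12\right) \left(-160\right) + 2 = 1920 + 2 = 1922$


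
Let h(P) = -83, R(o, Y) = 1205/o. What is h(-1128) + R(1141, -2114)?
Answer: -93498/1141 ≈ -81.944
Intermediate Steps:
h(-1128) + R(1141, -2114) = -83 + 1205/1141 = -93498/1141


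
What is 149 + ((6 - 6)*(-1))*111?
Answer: 149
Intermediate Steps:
149 + ((6 - 6)*(-1))*111 = 149 + (0*(-1))*111 = 149 + 0*111 = 149 + 0 = 149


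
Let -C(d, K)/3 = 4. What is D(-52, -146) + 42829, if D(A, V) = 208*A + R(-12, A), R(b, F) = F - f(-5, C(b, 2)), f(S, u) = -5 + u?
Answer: 31978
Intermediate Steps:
C(d, K) = -12 (C(d, K) = -3*4 = -12)
R(b, F) = 17 + F (R(b, F) = F - (-5 - 12) = F - 1*(-17) = F + 17 = 17 + F)
D(A, V) = 17 + 209*A (D(A, V) = 208*A + (17 + A) = 17 + 209*A)
D(-52, -146) + 42829 = (17 + 209*(-52)) + 42829 = (17 - 10868) + 42829 = -10851 + 42829 = 31978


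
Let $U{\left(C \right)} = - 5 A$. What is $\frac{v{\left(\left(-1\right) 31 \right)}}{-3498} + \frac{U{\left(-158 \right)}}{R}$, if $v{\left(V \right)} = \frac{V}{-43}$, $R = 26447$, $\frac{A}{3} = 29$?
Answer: $- \frac{1249999}{75056586} \approx -0.016654$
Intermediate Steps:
$A = 87$ ($A = 3 \cdot 29 = 87$)
$v{\left(V \right)} = - \frac{V}{43}$ ($v{\left(V \right)} = V \left(- \frac{1}{43}\right) = - \frac{V}{43}$)
$U{\left(C \right)} = -435$ ($U{\left(C \right)} = \left(-5\right) 87 = -435$)
$\frac{v{\left(\left(-1\right) 31 \right)}}{-3498} + \frac{U{\left(-158 \right)}}{R} = \frac{\left(- \frac{1}{43}\right) \left(\left(-1\right) 31\right)}{-3498} - \frac{435}{26447} = \left(- \frac{1}{43}\right) \left(-31\right) \left(- \frac{1}{3498}\right) - \frac{435}{26447} = \frac{31}{43} \left(- \frac{1}{3498}\right) - \frac{435}{26447} = - \frac{31}{150414} - \frac{435}{26447} = - \frac{1249999}{75056586}$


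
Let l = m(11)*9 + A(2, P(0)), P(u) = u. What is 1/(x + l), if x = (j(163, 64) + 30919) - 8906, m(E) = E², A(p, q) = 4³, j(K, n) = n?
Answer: 1/23230 ≈ 4.3048e-5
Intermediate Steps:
A(p, q) = 64
x = 22077 (x = (64 + 30919) - 8906 = 30983 - 8906 = 22077)
l = 1153 (l = 11²*9 + 64 = 121*9 + 64 = 1089 + 64 = 1153)
1/(x + l) = 1/(22077 + 1153) = 1/23230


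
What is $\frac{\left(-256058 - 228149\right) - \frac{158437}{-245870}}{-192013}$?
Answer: $\frac{119051816653}{47210236310} \approx 2.5217$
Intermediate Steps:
$\frac{\left(-256058 - 228149\right) - \frac{158437}{-245870}}{-192013} = \left(-484207 - - \frac{158437}{245870}\right) \left(- \frac{1}{192013}\right) = \left(-484207 + \frac{158437}{245870}\right) \left(- \frac{1}{192013}\right) = \left(- \frac{119051816653}{245870}\right) \left(- \frac{1}{192013}\right) = \frac{119051816653}{47210236310}$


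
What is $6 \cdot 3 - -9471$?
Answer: $9489$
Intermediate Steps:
$6 \cdot 3 - -9471 = 18 + 9471 = 9489$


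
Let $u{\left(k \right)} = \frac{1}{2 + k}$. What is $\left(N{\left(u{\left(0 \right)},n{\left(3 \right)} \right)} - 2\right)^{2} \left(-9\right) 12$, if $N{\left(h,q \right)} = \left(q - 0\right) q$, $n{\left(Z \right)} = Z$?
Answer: $-5292$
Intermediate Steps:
$N{\left(h,q \right)} = q^{2}$ ($N{\left(h,q \right)} = \left(q + 0\right) q = q q = q^{2}$)
$\left(N{\left(u{\left(0 \right)},n{\left(3 \right)} \right)} - 2\right)^{2} \left(-9\right) 12 = \left(3^{2} - 2\right)^{2} \left(-9\right) 12 = \left(9 - 2\right)^{2} \left(-9\right) 12 = 7^{2} \left(-9\right) 12 = 49 \left(-9\right) 12 = \left(-441\right) 12 = -5292$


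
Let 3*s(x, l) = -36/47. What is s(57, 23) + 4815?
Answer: 226293/47 ≈ 4814.7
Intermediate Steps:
s(x, l) = -12/47 (s(x, l) = (-36/47)/3 = (-36*1/47)/3 = (⅓)*(-36/47) = -12/47)
s(57, 23) + 4815 = -12/47 + 4815 = 226293/47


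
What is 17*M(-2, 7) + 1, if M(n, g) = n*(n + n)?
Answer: 137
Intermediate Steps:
M(n, g) = 2*n**2 (M(n, g) = n*(2*n) = 2*n**2)
17*M(-2, 7) + 1 = 17*(2*(-2)**2) + 1 = 17*(2*4) + 1 = 17*8 + 1 = 136 + 1 = 137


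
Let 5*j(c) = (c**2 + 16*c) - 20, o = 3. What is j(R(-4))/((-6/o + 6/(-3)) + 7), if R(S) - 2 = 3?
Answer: 17/3 ≈ 5.6667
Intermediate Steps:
R(S) = 5 (R(S) = 2 + 3 = 5)
j(c) = -4 + c**2/5 + 16*c/5 (j(c) = ((c**2 + 16*c) - 20)/5 = (-20 + c**2 + 16*c)/5 = -4 + c**2/5 + 16*c/5)
j(R(-4))/((-6/o + 6/(-3)) + 7) = (-4 + (1/5)*5**2 + (16/5)*5)/((-6/3 + 6/(-3)) + 7) = (-4 + (1/5)*25 + 16)/((-6*1/3 + 6*(-1/3)) + 7) = (-4 + 5 + 16)/((-2 - 2) + 7) = 17/(-4 + 7) = 17/3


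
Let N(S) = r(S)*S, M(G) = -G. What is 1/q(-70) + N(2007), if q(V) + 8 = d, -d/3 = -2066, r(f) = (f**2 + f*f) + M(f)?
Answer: 100058630343031/6190 ≈ 1.6165e+10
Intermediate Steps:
r(f) = -f + 2*f**2 (r(f) = (f**2 + f*f) - f = (f**2 + f**2) - f = 2*f**2 - f = -f + 2*f**2)
d = 6198 (d = -3*(-2066) = 6198)
q(V) = 6190 (q(V) = -8 + 6198 = 6190)
N(S) = S**2*(-1 + 2*S) (N(S) = (S*(-1 + 2*S))*S = S**2*(-1 + 2*S))
1/q(-70) + N(2007) = 1/6190 + 2007**2*(-1 + 2*2007) = 1/6190 + 4028049*(-1 + 4014) = 1/6190 + 4028049*4013 = 1/6190 + 16164560637 = 100058630343031/6190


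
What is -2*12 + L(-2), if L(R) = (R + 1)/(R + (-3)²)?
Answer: -169/7 ≈ -24.143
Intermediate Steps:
L(R) = (1 + R)/(9 + R) (L(R) = (1 + R)/(R + 9) = (1 + R)/(9 + R))
-2*12 + L(-2) = -2*12 + (1 - 2)/(9 - 2) = -24 - 1/7 = -24 + (⅐)*(-1) = -24 - ⅐ = -169/7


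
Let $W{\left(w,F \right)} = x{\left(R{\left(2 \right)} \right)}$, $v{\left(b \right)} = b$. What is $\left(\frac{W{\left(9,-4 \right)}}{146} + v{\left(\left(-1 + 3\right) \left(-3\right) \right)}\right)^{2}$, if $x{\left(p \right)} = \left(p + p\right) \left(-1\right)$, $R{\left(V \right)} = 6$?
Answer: $\frac{197136}{5329} \approx 36.993$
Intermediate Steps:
$x{\left(p \right)} = - 2 p$ ($x{\left(p \right)} = 2 p \left(-1\right) = - 2 p$)
$W{\left(w,F \right)} = -12$ ($W{\left(w,F \right)} = \left(-2\right) 6 = -12$)
$\left(\frac{W{\left(9,-4 \right)}}{146} + v{\left(\left(-1 + 3\right) \left(-3\right) \right)}\right)^{2} = \left(- \frac{12}{146} + \left(-1 + 3\right) \left(-3\right)\right)^{2} = \left(\left(-12\right) \frac{1}{146} + 2 \left(-3\right)\right)^{2} = \left(- \frac{6}{73} - 6\right)^{2} = \left(- \frac{444}{73}\right)^{2} = \frac{197136}{5329}$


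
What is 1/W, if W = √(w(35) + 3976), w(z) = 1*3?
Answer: √3979/3979 ≈ 0.015853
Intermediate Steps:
w(z) = 3
W = √3979 (W = √(3 + 3976) = √3979 ≈ 63.079)
1/W = 1/(√3979) = √3979/3979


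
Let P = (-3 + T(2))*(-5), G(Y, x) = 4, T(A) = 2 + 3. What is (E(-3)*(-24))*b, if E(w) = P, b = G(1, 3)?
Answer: 960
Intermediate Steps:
T(A) = 5
b = 4
P = -10 (P = (-3 + 5)*(-5) = 2*(-5) = -10)
E(w) = -10
(E(-3)*(-24))*b = -10*(-24)*4 = 240*4 = 960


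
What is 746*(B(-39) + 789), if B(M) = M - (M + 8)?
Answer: 582626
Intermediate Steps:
B(M) = -8 (B(M) = M - (8 + M) = M + (-8 - M) = -8)
746*(B(-39) + 789) = 746*(-8 + 789) = 746*781 = 582626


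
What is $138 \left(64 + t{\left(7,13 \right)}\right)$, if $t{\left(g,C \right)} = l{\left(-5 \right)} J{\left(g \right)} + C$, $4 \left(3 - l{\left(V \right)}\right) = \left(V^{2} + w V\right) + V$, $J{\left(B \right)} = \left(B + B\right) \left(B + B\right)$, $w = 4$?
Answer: $91770$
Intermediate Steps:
$J{\left(B \right)} = 4 B^{2}$ ($J{\left(B \right)} = 2 B 2 B = 4 B^{2}$)
$l{\left(V \right)} = 3 - \frac{5 V}{4} - \frac{V^{2}}{4}$ ($l{\left(V \right)} = 3 - \frac{\left(V^{2} + 4 V\right) + V}{4} = 3 - \frac{V^{2} + 5 V}{4} = 3 - \left(\frac{V^{2}}{4} + \frac{5 V}{4}\right) = 3 - \frac{5 V}{4} - \frac{V^{2}}{4}$)
$t{\left(g,C \right)} = C + 12 g^{2}$ ($t{\left(g,C \right)} = \left(3 - - \frac{25}{4} - \frac{\left(-5\right)^{2}}{4}\right) 4 g^{2} + C = \left(3 + \frac{25}{4} - \frac{25}{4}\right) 4 g^{2} + C = 3 \cdot 4 g^{2} + C = 12 g^{2} + C = C + 12 g^{2}$)
$138 \left(64 + t{\left(7,13 \right)}\right) = 138 \left(64 + \left(13 + 12 \cdot 7^{2}\right)\right) = 138 \left(64 + \left(13 + 12 \cdot 49\right)\right) = 138 \left(64 + \left(13 + 588\right)\right) = 138 \left(64 + 601\right) = 138 \cdot 665 = 91770$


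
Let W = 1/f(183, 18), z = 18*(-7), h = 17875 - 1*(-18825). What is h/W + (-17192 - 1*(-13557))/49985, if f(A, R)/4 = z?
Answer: -184912510327/9997 ≈ -1.8497e+7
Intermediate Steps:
h = 36700 (h = 17875 + 18825 = 36700)
z = -126
f(A, R) = -504 (f(A, R) = 4*(-126) = -504)
W = -1/504 (W = 1/(-504) = -1/504 ≈ -0.0019841)
h/W + (-17192 - 1*(-13557))/49985 = 36700/(-1/504) + (-17192 - 1*(-13557))/49985 = 36700*(-504) + (-17192 + 13557)*(1/49985) = -18496800 - 3635*1/49985 = -18496800 - 727/9997 = -184912510327/9997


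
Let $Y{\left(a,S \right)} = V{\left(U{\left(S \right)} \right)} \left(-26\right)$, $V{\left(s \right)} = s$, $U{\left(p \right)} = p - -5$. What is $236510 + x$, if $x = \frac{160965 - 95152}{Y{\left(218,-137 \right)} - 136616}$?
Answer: $\frac{31499282027}{133184} \approx 2.3651 \cdot 10^{5}$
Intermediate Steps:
$U{\left(p \right)} = 5 + p$ ($U{\left(p \right)} = p + 5 = 5 + p$)
$Y{\left(a,S \right)} = -130 - 26 S$ ($Y{\left(a,S \right)} = \left(5 + S\right) \left(-26\right) = -130 - 26 S$)
$x = - \frac{65813}{133184}$ ($x = \frac{160965 - 95152}{\left(-130 - -3562\right) - 136616} = \frac{65813}{\left(-130 + 3562\right) - 136616} = \frac{65813}{3432 - 136616} = \frac{65813}{-133184} = 65813 \left(- \frac{1}{133184}\right) = - \frac{65813}{133184} \approx -0.49415$)
$236510 + x = 236510 - \frac{65813}{133184} = \frac{31499282027}{133184}$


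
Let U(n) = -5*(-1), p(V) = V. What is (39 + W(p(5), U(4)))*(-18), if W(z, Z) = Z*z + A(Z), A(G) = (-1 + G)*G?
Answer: -1512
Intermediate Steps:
A(G) = G*(-1 + G)
U(n) = 5
W(z, Z) = Z*z + Z*(-1 + Z)
(39 + W(p(5), U(4)))*(-18) = (39 + 5*(-1 + 5 + 5))*(-18) = (39 + 5*9)*(-18) = (39 + 45)*(-18) = 84*(-18) = -1512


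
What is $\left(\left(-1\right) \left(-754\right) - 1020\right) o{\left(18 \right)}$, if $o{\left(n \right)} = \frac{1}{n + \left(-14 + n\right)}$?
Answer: $- \frac{133}{11} \approx -12.091$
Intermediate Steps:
$o{\left(n \right)} = \frac{1}{-14 + 2 n}$
$\left(\left(-1\right) \left(-754\right) - 1020\right) o{\left(18 \right)} = \left(\left(-1\right) \left(-754\right) - 1020\right) \frac{1}{2 \left(-7 + 18\right)} = \left(754 - 1020\right) \frac{1}{2 \cdot 11} = - 266 \cdot \frac{1}{2} \cdot \frac{1}{11} = \left(-266\right) \frac{1}{22} = - \frac{133}{11}$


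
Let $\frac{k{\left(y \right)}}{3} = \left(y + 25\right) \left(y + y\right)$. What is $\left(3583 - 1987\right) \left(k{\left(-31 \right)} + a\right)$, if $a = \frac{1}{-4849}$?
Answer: $\frac{8636726868}{4849} \approx 1.7811 \cdot 10^{6}$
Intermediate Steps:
$k{\left(y \right)} = 6 y \left(25 + y\right)$ ($k{\left(y \right)} = 3 \left(y + 25\right) \left(y + y\right) = 3 \left(25 + y\right) 2 y = 3 \cdot 2 y \left(25 + y\right) = 6 y \left(25 + y\right)$)
$a = - \frac{1}{4849} \approx -0.00020623$
$\left(3583 - 1987\right) \left(k{\left(-31 \right)} + a\right) = \left(3583 - 1987\right) \left(6 \left(-31\right) \left(25 - 31\right) - \frac{1}{4849}\right) = 1596 \left(6 \left(-31\right) \left(-6\right) - \frac{1}{4849}\right) = 1596 \left(1116 - \frac{1}{4849}\right) = 1596 \cdot \frac{5411483}{4849} = \frac{8636726868}{4849}$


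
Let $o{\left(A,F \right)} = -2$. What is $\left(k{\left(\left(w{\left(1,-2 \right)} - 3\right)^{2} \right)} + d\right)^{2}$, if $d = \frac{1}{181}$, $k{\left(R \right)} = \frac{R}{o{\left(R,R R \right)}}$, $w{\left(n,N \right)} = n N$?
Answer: $\frac{20457529}{131044} \approx 156.11$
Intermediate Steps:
$w{\left(n,N \right)} = N n$
$k{\left(R \right)} = - \frac{R}{2}$ ($k{\left(R \right)} = \frac{R}{-2} = R \left(- \frac{1}{2}\right) = - \frac{R}{2}$)
$d = \frac{1}{181} \approx 0.0055249$
$\left(k{\left(\left(w{\left(1,-2 \right)} - 3\right)^{2} \right)} + d\right)^{2} = \left(- \frac{\left(\left(-2\right) 1 - 3\right)^{2}}{2} + \frac{1}{181}\right)^{2} = \left(- \frac{\left(-2 - 3\right)^{2}}{2} + \frac{1}{181}\right)^{2} = \left(- \frac{\left(-5\right)^{2}}{2} + \frac{1}{181}\right)^{2} = \left(\left(- \frac{1}{2}\right) 25 + \frac{1}{181}\right)^{2} = \left(- \frac{25}{2} + \frac{1}{181}\right)^{2} = \left(- \frac{4523}{362}\right)^{2} = \frac{20457529}{131044}$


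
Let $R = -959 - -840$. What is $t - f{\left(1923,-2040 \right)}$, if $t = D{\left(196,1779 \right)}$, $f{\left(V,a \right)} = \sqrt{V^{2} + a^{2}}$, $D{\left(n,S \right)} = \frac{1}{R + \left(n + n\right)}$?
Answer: $\frac{1}{273} - 3 \sqrt{873281} \approx -2803.5$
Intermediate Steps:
$R = -119$ ($R = -959 + 840 = -119$)
$D{\left(n,S \right)} = \frac{1}{-119 + 2 n}$ ($D{\left(n,S \right)} = \frac{1}{-119 + \left(n + n\right)} = \frac{1}{-119 + 2 n}$)
$t = \frac{1}{273}$ ($t = \frac{1}{-119 + 2 \cdot 196} = \frac{1}{-119 + 392} = \frac{1}{273} \approx 0.003663$)
$t - f{\left(1923,-2040 \right)} = \frac{1}{273} - \sqrt{1923^{2} + \left(-2040\right)^{2}} = \frac{1}{273} - \sqrt{3697929 + 4161600} = \frac{1}{273} - \sqrt{7859529} = \frac{1}{273} - 3 \sqrt{873281}$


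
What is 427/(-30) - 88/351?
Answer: -50839/3510 ≈ -14.484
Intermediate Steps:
427/(-30) - 88/351 = 427*(-1/30) - 88*1/351 = -427/30 - 88/351 = -50839/3510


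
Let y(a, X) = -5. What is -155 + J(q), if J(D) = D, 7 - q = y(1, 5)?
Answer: -143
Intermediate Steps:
q = 12 (q = 7 - 1*(-5) = 7 + 5 = 12)
-155 + J(q) = -155 + 12 = -143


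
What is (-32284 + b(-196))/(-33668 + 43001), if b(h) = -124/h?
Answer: -175765/50813 ≈ -3.4591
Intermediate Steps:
(-32284 + b(-196))/(-33668 + 43001) = (-32284 - 124/(-196))/(-33668 + 43001) = (-32284 - 124*(-1/196))/9333 = (-32284 + 31/49)*(1/9333) = -1581885/49*1/9333 = -175765/50813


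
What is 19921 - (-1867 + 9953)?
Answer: 11835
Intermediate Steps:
19921 - (-1867 + 9953) = 19921 - 1*8086 = 19921 - 8086 = 11835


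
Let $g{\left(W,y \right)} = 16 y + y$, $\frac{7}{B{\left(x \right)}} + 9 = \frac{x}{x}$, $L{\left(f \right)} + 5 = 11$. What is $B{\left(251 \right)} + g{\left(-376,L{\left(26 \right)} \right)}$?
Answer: $\frac{809}{8} \approx 101.13$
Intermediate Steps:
$L{\left(f \right)} = 6$ ($L{\left(f \right)} = -5 + 11 = 6$)
$B{\left(x \right)} = - \frac{7}{8}$ ($B{\left(x \right)} = \frac{7}{-9 + \frac{x}{x}} = \frac{7}{-9 + 1} = \frac{7}{-8} = 7 \left(- \frac{1}{8}\right) = - \frac{7}{8}$)
$g{\left(W,y \right)} = 17 y$
$B{\left(251 \right)} + g{\left(-376,L{\left(26 \right)} \right)} = - \frac{7}{8} + 17 \cdot 6 = - \frac{7}{8} + 102 = \frac{809}{8}$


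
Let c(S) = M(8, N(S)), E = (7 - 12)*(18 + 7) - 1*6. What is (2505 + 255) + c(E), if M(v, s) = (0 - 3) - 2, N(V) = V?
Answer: 2755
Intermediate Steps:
E = -131 (E = -5*25 - 6 = -125 - 6 = -131)
M(v, s) = -5 (M(v, s) = -3 - 2 = -5)
c(S) = -5
(2505 + 255) + c(E) = (2505 + 255) - 5 = 2760 - 5 = 2755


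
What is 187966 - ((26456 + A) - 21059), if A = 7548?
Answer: 175021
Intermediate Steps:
187966 - ((26456 + A) - 21059) = 187966 - ((26456 + 7548) - 21059) = 187966 - (34004 - 21059) = 187966 - 1*12945 = 187966 - 12945 = 175021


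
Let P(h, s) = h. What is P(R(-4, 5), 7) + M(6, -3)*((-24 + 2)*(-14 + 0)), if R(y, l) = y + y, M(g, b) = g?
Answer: 1840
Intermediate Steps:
R(y, l) = 2*y
P(R(-4, 5), 7) + M(6, -3)*((-24 + 2)*(-14 + 0)) = 2*(-4) + 6*((-24 + 2)*(-14 + 0)) = -8 + 6*(-22*(-14)) = -8 + 6*308 = -8 + 1848 = 1840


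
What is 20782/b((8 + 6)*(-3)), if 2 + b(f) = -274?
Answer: -10391/138 ≈ -75.297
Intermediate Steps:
b(f) = -276 (b(f) = -2 - 274 = -276)
20782/b((8 + 6)*(-3)) = 20782/(-276) = 20782*(-1/276) = -10391/138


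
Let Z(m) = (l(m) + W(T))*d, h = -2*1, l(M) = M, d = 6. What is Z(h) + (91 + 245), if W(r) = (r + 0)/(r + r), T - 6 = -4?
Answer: 327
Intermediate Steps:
T = 2 (T = 6 - 4 = 2)
W(r) = ½ (W(r) = r/((2*r)) = r*(1/(2*r)) = ½)
h = -2
Z(m) = 3 + 6*m (Z(m) = (m + ½)*6 = (½ + m)*6 = 3 + 6*m)
Z(h) + (91 + 245) = (3 + 6*(-2)) + (91 + 245) = (3 - 12) + 336 = -9 + 336 = 327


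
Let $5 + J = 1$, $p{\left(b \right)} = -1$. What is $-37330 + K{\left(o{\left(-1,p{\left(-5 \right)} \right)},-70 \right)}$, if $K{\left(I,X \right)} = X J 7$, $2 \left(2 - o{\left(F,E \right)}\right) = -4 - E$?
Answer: $-35370$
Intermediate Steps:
$o{\left(F,E \right)} = 4 + \frac{E}{2}$ ($o{\left(F,E \right)} = 2 - \frac{-4 - E}{2} = 2 + \left(2 + \frac{E}{2}\right) = 4 + \frac{E}{2}$)
$J = -4$ ($J = -5 + 1 = -4$)
$K{\left(I,X \right)} = - 28 X$ ($K{\left(I,X \right)} = X \left(-4\right) 7 = - 4 X 7 = - 28 X$)
$-37330 + K{\left(o{\left(-1,p{\left(-5 \right)} \right)},-70 \right)} = -37330 - -1960 = -37330 + 1960 = -35370$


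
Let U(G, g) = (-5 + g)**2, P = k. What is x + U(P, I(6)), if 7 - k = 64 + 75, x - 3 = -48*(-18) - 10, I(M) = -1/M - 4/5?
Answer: 803341/900 ≈ 892.60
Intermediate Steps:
I(M) = -4/5 - 1/M (I(M) = -1/M - 4*1/5 = -1/M - 4/5 = -4/5 - 1/M)
x = 857 (x = 3 + (-48*(-18) - 10) = 3 + (864 - 10) = 3 + 854 = 857)
k = -132 (k = 7 - (64 + 75) = 7 - 1*139 = 7 - 139 = -132)
P = -132
x + U(P, I(6)) = 857 + (-5 + (-4/5 - 1/6))**2 = 857 + (-5 - 29/30)**2 = 857 + (-179/30)**2 = 857 + 32041/900 = 803341/900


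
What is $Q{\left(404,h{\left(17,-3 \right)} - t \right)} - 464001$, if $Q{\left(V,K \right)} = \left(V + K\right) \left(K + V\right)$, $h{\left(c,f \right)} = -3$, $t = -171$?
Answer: $-136817$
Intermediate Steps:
$Q{\left(V,K \right)} = \left(K + V\right)^{2}$ ($Q{\left(V,K \right)} = \left(K + V\right) \left(K + V\right) = \left(K + V\right)^{2}$)
$Q{\left(404,h{\left(17,-3 \right)} - t \right)} - 464001 = \left(\left(-3 - -171\right) + 404\right)^{2} - 464001 = \left(\left(-3 + 171\right) + 404\right)^{2} - 464001 = \left(168 + 404\right)^{2} - 464001 = 572^{2} - 464001 = 327184 - 464001 = -136817$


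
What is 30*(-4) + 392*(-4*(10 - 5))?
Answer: -7960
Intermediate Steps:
30*(-4) + 392*(-4*(10 - 5)) = -120 + 392*(-4*5) = -120 + 392*(-20) = -120 - 7840 = -7960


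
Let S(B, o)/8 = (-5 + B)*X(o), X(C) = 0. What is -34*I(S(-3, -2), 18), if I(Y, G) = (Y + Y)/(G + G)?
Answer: 0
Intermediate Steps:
S(B, o) = 0 (S(B, o) = 8*((-5 + B)*0) = 8*0 = 0)
I(Y, G) = Y/G (I(Y, G) = (2*Y)/((2*G)) = (2*Y)*(1/(2*G)) = Y/G)
-34*I(S(-3, -2), 18) = -0/18 = -34*0 = 0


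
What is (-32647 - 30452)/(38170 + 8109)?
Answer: -63099/46279 ≈ -1.3634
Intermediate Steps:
(-32647 - 30452)/(38170 + 8109) = -63099/46279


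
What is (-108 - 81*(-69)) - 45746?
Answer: -40265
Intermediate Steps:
(-108 - 81*(-69)) - 45746 = (-108 + 5589) - 45746 = 5481 - 45746 = -40265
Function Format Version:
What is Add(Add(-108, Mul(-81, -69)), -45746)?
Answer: -40265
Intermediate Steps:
Add(Add(-108, Mul(-81, -69)), -45746) = Add(Add(-108, 5589), -45746) = Add(5481, -45746) = -40265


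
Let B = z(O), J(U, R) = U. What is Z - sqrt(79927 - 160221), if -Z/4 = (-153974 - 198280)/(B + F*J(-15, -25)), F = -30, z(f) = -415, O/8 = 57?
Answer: 201288/5 - I*sqrt(80294) ≈ 40258.0 - 283.36*I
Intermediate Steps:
O = 456 (O = 8*57 = 456)
B = -415
Z = 201288/5 (Z = -4*(-153974 - 198280)/(-415 - 30*(-15)) = -(-1409016)/(-415 + 450) = -(-1409016)/35 = -4*(-50322/5) = 201288/5 ≈ 40258.)
Z - sqrt(79927 - 160221) = 201288/5 - sqrt(79927 - 160221) = 201288/5 - sqrt(-80294) = 201288/5 - I*sqrt(80294)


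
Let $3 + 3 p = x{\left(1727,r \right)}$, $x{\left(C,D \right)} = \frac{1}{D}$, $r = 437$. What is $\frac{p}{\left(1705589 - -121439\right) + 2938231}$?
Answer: $- \frac{1310}{6247254549} \approx -2.0969 \cdot 10^{-7}$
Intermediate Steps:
$p = - \frac{1310}{1311}$ ($p = -1 + \frac{1}{3 \cdot 437} = -1 + \frac{1}{3} \cdot \frac{1}{437} = -1 + \frac{1}{1311} = - \frac{1310}{1311} \approx -0.99924$)
$\frac{p}{\left(1705589 - -121439\right) + 2938231} = - \frac{1310}{1311 \left(\left(1705589 - -121439\right) + 2938231\right)} = - \frac{1310}{1311 \left(\left(1705589 + 121439\right) + 2938231\right)} = - \frac{1310}{1311 \left(1827028 + 2938231\right)} = - \frac{1310}{1311 \cdot 4765259} = \left(- \frac{1310}{1311}\right) \frac{1}{4765259} = - \frac{1310}{6247254549}$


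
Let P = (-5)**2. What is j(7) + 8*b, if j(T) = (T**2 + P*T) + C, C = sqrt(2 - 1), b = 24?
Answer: 417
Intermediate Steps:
C = 1 (C = sqrt(1) = 1)
P = 25
j(T) = 1 + T**2 + 25*T (j(T) = (T**2 + 25*T) + 1 = 1 + T**2 + 25*T)
j(7) + 8*b = (1 + 7**2 + 25*7) + 8*24 = (1 + 49 + 175) + 192 = 225 + 192 = 417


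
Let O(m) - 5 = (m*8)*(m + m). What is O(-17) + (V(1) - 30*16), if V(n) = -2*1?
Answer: 4147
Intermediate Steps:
V(n) = -2
O(m) = 5 + 16*m**2 (O(m) = 5 + (m*8)*(m + m) = 5 + (8*m)*(2*m) = 5 + 16*m**2)
O(-17) + (V(1) - 30*16) = (5 + 16*(-17)**2) + (-2 - 30*16) = (5 + 16*289) + (-2 - 480) = (5 + 4624) - 482 = 4629 - 482 = 4147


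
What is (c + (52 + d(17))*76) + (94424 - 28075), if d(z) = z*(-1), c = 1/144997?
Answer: 10006097974/144997 ≈ 69009.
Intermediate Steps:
c = 1/144997 ≈ 6.8967e-6
d(z) = -z
(c + (52 + d(17))*76) + (94424 - 28075) = (1/144997 + (52 - 1*17)*76) + (94424 - 28075) = (1/144997 + (52 - 17)*76) + 66349 = (1/144997 + 35*76) + 66349 = (1/144997 + 2660) + 66349 = 385692021/144997 + 66349 = 10006097974/144997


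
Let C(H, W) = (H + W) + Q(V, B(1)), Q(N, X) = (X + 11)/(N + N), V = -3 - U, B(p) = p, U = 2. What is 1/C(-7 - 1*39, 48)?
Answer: 5/4 ≈ 1.2500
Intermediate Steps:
V = -5 (V = -3 - 1*2 = -3 - 2 = -5)
Q(N, X) = (11 + X)/(2*N) (Q(N, X) = (11 + X)/((2*N)) = (11 + X)*(1/(2*N)) = (11 + X)/(2*N))
C(H, W) = -6/5 + H + W (C(H, W) = (H + W) + (1/2)*(11 + 1)/(-5) = (H + W) + (1/2)*(-1/5)*12 = (H + W) - 6/5 = -6/5 + H + W)
1/C(-7 - 1*39, 48) = 1/(-6/5 + (-7 - 1*39) + 48) = 1/(-6/5 + (-7 - 39) + 48) = 1/(-6/5 - 46 + 48) = 1/(4/5) = 5/4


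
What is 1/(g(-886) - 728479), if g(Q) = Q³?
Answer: -1/696234935 ≈ -1.4363e-9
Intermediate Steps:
1/(g(-886) - 728479) = 1/((-886)³ - 728479) = 1/(-695506456 - 728479) = 1/(-696234935) = -1/696234935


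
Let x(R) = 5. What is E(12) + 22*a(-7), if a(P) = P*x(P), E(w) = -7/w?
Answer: -9247/12 ≈ -770.58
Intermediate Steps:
a(P) = 5*P (a(P) = P*5 = 5*P)
E(12) + 22*a(-7) = -7/12 + 22*(5*(-7)) = -7*1/12 + 22*(-35) = -7/12 - 770 = -9247/12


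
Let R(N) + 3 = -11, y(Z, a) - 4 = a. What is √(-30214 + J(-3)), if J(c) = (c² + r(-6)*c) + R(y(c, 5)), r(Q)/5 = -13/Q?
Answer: I*√121006/2 ≈ 173.93*I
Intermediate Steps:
y(Z, a) = 4 + a
r(Q) = -65/Q (r(Q) = 5*(-13/Q) = -65/Q)
R(N) = -14 (R(N) = -3 - 11 = -14)
J(c) = -14 + c² + 65*c/6 (J(c) = (c² + (-65/(-6))*c) - 14 = (c² + (-65*(-⅙))*c) - 14 = (c² + 65*c/6) - 14 = -14 + c² + 65*c/6)
√(-30214 + J(-3)) = √(-30214 + (-14 + (-3)² + (65/6)*(-3))) = √(-30214 + (-14 + 9 - 65/2)) = √(-30214 - 75/2) = √(-60503/2) = I*√121006/2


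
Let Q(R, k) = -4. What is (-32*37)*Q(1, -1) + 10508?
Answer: 15244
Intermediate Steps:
(-32*37)*Q(1, -1) + 10508 = -32*37*(-4) + 10508 = -1184*(-4) + 10508 = 4736 + 10508 = 15244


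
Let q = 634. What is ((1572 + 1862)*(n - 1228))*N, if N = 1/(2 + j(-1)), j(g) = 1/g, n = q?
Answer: -2039796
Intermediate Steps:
n = 634
N = 1 (N = 1/(2 + 1/(-1)) = 1/(2 - 1) = 1/1 = 1)
((1572 + 1862)*(n - 1228))*N = ((1572 + 1862)*(634 - 1228))*1 = (3434*(-594))*1 = -2039796*1 = -2039796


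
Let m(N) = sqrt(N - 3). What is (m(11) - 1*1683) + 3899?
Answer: 2216 + 2*sqrt(2) ≈ 2218.8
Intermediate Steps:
m(N) = sqrt(-3 + N)
(m(11) - 1*1683) + 3899 = (sqrt(-3 + 11) - 1*1683) + 3899 = (sqrt(8) - 1683) + 3899 = (2*sqrt(2) - 1683) + 3899 = (-1683 + 2*sqrt(2)) + 3899 = 2216 + 2*sqrt(2)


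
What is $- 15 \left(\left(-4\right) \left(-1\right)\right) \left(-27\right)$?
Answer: $1620$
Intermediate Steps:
$- 15 \left(\left(-4\right) \left(-1\right)\right) \left(-27\right) = \left(-15\right) 4 \left(-27\right) = \left(-60\right) \left(-27\right) = 1620$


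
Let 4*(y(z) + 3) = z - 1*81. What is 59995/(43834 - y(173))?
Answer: 59995/43814 ≈ 1.3693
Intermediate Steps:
y(z) = -93/4 + z/4 (y(z) = -3 + (z - 1*81)/4 = -3 + (z - 81)/4 = -3 + (-81 + z)/4 = -3 + (-81/4 + z/4) = -93/4 + z/4)
59995/(43834 - y(173)) = 59995/(43834 - (-93/4 + (¼)*173)) = 59995/(43834 - (-93/4 + 173/4)) = 59995/(43834 - 1*20) = 59995/(43834 - 20) = 59995/43814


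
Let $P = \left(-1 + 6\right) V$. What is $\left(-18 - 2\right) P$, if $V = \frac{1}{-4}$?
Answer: $25$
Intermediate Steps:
$V = - \frac{1}{4} \approx -0.25$
$P = - \frac{5}{4}$ ($P = \left(-1 + 6\right) \left(- \frac{1}{4}\right) = 5 \left(- \frac{1}{4}\right) = - \frac{5}{4} \approx -1.25$)
$\left(-18 - 2\right) P = \left(-18 - 2\right) \left(- \frac{5}{4}\right) = \left(-20\right) \left(- \frac{5}{4}\right) = 25$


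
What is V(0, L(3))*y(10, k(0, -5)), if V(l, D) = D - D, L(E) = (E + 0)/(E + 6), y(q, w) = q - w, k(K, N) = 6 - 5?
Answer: 0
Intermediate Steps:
k(K, N) = 1
L(E) = E/(6 + E)
V(l, D) = 0
V(0, L(3))*y(10, k(0, -5)) = 0*(10 - 1*1) = 0*(10 - 1) = 0*9 = 0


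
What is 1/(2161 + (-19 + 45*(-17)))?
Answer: 1/1377 ≈ 0.00072622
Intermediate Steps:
1/(2161 + (-19 + 45*(-17))) = 1/(2161 + (-19 - 765)) = 1/(2161 - 784) = 1/1377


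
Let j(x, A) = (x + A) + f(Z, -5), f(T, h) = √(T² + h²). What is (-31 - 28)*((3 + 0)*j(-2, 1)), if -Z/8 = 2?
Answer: 177 - 177*√281 ≈ -2790.1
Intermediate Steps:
Z = -16 (Z = -8*2 = -16)
j(x, A) = A + x + √281 (j(x, A) = (x + A) + √((-16)² + (-5)²) = (A + x) + √(256 + 25) = (A + x) + √281 = A + x + √281)
(-31 - 28)*((3 + 0)*j(-2, 1)) = (-31 - 28)*((3 + 0)*(1 - 2 + √281)) = -177*(-1 + √281) = -59*(-3 + 3*√281) = 177 - 177*√281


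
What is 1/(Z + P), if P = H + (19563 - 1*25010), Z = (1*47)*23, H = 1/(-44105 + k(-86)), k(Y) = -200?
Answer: -44305/193435631 ≈ -0.00022904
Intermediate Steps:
H = -1/44305 (H = 1/(-44105 - 200) = 1/(-44305) = -1/44305 ≈ -2.2571e-5)
Z = 1081 (Z = 47*23 = 1081)
P = -241329336/44305 (P = -1/44305 + (19563 - 1*25010) = -1/44305 + (19563 - 25010) = -1/44305 - 5447 = -241329336/44305 ≈ -5447.0)
1/(Z + P) = 1/(1081 - 241329336/44305) = 1/(-193435631/44305) = -44305/193435631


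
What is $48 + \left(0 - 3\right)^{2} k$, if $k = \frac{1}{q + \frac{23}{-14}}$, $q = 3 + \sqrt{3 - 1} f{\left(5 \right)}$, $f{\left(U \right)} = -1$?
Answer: $- \frac{906}{31} - \frac{1764 \sqrt{2}}{31} \approx -109.7$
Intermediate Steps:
$q = 3 - \sqrt{2}$ ($q = 3 + \sqrt{3 - 1} \left(-1\right) = 3 + \sqrt{2} \left(-1\right) = 3 - \sqrt{2} \approx 1.5858$)
$k = \frac{1}{\frac{19}{14} - \sqrt{2}}$ ($k = \frac{1}{\left(3 - \sqrt{2}\right) + \frac{23}{-14}} = \frac{1}{\left(3 - \sqrt{2}\right) + 23 \left(- \frac{1}{14}\right)} = \frac{1}{\left(3 - \sqrt{2}\right) - \frac{23}{14}} = \frac{1}{\frac{19}{14} - \sqrt{2}} \approx -17.522$)
$48 + \left(0 - 3\right)^{2} k = 48 + \left(0 - 3\right)^{2} \left(- \frac{266}{31} - \frac{196 \sqrt{2}}{31}\right) = 48 + \left(-3\right)^{2} \left(- \frac{266}{31} - \frac{196 \sqrt{2}}{31}\right) = 48 + 9 \left(- \frac{266}{31} - \frac{196 \sqrt{2}}{31}\right) = 48 - \left(\frac{2394}{31} + \frac{1764 \sqrt{2}}{31}\right) = - \frac{906}{31} - \frac{1764 \sqrt{2}}{31}$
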